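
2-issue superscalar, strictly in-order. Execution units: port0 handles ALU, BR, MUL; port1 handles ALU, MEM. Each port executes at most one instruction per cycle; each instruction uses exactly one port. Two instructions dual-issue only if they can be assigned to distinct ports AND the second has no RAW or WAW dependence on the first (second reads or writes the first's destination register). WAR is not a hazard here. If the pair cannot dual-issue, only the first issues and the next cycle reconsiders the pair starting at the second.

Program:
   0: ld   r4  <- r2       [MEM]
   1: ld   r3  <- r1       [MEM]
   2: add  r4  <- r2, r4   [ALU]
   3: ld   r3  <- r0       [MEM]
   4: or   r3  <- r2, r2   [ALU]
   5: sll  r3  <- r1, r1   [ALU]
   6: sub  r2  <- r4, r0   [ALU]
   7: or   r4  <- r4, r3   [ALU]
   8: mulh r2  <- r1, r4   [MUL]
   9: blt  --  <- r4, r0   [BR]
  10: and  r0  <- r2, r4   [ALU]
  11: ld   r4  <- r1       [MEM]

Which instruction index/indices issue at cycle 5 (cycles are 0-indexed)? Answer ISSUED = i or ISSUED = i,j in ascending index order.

ISSUED = 7

0. ld.MEM @i0  | no-port MEM/MEM
1. ld.MEM+add.ALU @i1,i2  | dual
2. ld.MEM @i3  | WAW r3
3. or.ALU @i4  | WAW r3
4. sll.ALU+sub.ALU @i5,i6  | dual
5. or.ALU @i7  | RAW r4
6. mulh.MUL @i8  | no-port MUL/BR
7. blt.BR+and.ALU @i9,i10  | dual
8. ld.MEM @i11  | tail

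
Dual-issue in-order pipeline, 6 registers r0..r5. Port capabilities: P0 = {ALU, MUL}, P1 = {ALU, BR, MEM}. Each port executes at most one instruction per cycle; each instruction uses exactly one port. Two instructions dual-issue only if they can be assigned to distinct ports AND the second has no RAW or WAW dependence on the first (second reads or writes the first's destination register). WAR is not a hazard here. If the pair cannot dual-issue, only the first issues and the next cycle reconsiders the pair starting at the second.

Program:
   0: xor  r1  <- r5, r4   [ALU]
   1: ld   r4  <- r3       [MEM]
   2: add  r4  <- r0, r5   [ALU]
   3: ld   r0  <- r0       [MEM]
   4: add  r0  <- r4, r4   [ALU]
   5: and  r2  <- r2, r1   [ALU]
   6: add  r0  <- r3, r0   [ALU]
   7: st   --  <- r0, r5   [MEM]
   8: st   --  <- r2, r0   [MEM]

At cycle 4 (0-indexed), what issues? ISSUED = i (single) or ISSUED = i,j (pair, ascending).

ISSUED = 7

  cy0 -> i0,i1 (xor.ALU;ld.MEM) 2-wide
  cy1 -> i2,i3 (add.ALU;ld.MEM) 2-wide
  cy2 -> i4,i5 (add.ALU;and.ALU) 2-wide
  cy3 -> i6 (add.ALU) RAW r0
  cy4 -> i7 (st.MEM) no-port MEM/MEM
  cy5 -> i8 (st.MEM) tail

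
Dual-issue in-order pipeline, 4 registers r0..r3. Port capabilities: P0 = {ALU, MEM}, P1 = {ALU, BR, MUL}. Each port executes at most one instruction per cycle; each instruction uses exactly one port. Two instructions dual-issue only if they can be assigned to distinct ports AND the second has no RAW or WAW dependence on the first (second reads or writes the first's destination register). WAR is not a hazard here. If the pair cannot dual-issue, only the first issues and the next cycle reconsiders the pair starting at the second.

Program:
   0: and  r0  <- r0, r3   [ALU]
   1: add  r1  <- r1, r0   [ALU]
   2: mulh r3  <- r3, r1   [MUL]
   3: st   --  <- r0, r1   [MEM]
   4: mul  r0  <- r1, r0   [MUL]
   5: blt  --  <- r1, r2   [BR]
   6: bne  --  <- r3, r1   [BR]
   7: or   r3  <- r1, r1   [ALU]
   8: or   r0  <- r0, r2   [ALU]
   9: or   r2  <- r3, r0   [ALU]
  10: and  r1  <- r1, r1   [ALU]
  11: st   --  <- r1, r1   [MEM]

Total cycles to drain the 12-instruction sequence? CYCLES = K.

CYCLES = 9

t=0 i0:and ; RAW r0
t=1 i1:add ; RAW r1
t=2 i2,i3:mulh st ; 2-wide
t=3 i4:mul ; no-port MUL/BR
t=4 i5:blt ; no-port BR/BR
t=5 i6,i7:bne or ; 2-wide
t=6 i8:or ; RAW r0
t=7 i9,i10:or and ; 2-wide
t=8 i11:st ; tail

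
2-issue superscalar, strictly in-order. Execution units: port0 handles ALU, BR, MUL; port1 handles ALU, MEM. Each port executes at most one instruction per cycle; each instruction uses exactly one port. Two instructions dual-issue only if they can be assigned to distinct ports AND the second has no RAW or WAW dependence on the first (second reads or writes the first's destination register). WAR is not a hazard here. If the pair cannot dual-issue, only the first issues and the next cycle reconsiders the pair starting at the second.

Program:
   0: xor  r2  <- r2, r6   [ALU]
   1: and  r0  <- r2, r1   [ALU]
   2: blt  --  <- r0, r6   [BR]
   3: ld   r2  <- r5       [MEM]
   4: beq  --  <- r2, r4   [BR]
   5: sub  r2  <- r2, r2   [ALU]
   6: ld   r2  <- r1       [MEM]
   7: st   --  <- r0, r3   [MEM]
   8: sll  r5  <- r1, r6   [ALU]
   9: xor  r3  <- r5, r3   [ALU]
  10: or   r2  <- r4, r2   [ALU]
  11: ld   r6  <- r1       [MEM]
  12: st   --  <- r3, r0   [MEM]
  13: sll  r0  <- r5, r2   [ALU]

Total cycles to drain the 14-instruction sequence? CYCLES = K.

CYCLES = 9

t=0 i0:xor ; RAW r2
t=1 i1:and ; RAW r0
t=2 i2&i3:blt/ld ; pair
t=3 i4&i5:beq/sub ; pair
t=4 i6:ld ; no-port MEM/MEM
t=5 i7&i8:st/sll ; pair
t=6 i9&i10:xor/or ; pair
t=7 i11:ld ; no-port MEM/MEM
t=8 i12&i13:st/sll ; pair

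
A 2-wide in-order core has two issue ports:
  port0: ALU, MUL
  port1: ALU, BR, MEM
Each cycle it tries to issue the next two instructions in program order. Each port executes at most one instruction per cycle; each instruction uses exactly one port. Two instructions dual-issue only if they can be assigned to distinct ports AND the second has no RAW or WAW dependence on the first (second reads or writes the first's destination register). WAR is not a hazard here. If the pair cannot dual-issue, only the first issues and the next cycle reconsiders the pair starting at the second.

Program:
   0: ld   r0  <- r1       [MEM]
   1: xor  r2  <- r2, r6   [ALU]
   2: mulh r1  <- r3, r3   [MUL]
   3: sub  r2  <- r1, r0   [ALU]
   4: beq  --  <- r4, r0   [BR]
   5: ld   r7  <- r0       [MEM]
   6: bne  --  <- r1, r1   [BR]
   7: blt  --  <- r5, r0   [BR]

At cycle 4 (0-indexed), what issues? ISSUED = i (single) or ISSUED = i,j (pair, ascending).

ISSUED = 6

0. ld;xor @i0,i1  | 2-wide
1. mulh @i2  | RAW r1
2. sub;beq @i3,i4  | 2-wide
3. ld @i5  | no-port MEM/BR
4. bne @i6  | no-port BR/BR
5. blt @i7  | tail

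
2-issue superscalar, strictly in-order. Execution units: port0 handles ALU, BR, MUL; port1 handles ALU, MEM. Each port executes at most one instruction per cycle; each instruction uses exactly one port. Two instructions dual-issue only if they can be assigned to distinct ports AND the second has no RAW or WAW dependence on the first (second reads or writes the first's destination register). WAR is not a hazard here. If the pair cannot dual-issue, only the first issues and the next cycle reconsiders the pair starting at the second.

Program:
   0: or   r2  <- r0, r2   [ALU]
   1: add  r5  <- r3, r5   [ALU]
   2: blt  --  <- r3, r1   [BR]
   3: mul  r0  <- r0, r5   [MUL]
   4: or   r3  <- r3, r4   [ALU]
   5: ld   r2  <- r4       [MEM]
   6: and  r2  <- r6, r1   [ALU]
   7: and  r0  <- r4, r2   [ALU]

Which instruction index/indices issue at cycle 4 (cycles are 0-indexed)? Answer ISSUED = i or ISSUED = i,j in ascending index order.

c0: i0&i1 or/add  dual
c1: i2 blt  no-port BR/MUL
c2: i3&i4 mul/or  dual
c3: i5 ld  WAW r2
c4: i6 and  RAW r2
c5: i7 and  tail

ISSUED = 6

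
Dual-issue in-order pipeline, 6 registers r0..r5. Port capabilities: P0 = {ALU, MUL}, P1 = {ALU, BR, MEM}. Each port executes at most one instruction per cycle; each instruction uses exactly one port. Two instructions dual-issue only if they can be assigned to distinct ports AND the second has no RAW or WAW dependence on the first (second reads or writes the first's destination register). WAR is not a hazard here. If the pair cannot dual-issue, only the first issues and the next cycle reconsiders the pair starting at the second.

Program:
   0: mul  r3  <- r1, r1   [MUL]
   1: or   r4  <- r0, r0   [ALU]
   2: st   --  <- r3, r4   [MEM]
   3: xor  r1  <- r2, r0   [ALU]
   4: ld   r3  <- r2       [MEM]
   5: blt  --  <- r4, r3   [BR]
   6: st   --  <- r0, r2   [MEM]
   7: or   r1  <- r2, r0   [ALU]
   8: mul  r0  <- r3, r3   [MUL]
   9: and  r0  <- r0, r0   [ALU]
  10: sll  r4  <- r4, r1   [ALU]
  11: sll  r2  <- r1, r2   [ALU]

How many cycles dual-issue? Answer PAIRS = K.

PAIRS = 4

[0] i0/i1  mul+or  -- pair
[1] i2/i3  st+xor  -- pair
[2] i4  ld  -- no-port MEM/BR
[3] i5  blt  -- no-port BR/MEM
[4] i6/i7  st+or  -- pair
[5] i8  mul  -- RAW+WAW r0
[6] i9/i10  and+sll  -- pair
[7] i11  sll  -- tail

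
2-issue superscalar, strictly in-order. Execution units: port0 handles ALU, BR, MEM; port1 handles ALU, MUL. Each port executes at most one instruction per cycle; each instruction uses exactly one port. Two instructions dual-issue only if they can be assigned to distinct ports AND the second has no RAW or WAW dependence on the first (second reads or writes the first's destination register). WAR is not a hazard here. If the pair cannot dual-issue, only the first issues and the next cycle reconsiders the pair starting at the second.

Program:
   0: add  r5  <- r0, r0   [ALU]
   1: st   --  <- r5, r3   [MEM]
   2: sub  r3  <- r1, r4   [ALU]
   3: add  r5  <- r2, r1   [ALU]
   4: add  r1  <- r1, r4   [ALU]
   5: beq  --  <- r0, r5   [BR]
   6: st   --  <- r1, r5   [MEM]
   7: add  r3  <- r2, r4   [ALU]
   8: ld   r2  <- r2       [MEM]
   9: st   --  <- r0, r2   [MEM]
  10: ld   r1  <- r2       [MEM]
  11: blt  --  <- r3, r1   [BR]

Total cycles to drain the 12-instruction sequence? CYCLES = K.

#0 head=0: add i0 RAW r5
#1 head=1: st+sub i1&i2 pair
#2 head=3: add+add i3&i4 pair
#3 head=5: beq i5 no-port BR/MEM
#4 head=6: st+add i6&i7 pair
#5 head=8: ld i8 no-port MEM/MEM
#6 head=9: st i9 no-port MEM/MEM
#7 head=10: ld i10 no-port MEM/BR
#8 head=11: blt i11 tail

CYCLES = 9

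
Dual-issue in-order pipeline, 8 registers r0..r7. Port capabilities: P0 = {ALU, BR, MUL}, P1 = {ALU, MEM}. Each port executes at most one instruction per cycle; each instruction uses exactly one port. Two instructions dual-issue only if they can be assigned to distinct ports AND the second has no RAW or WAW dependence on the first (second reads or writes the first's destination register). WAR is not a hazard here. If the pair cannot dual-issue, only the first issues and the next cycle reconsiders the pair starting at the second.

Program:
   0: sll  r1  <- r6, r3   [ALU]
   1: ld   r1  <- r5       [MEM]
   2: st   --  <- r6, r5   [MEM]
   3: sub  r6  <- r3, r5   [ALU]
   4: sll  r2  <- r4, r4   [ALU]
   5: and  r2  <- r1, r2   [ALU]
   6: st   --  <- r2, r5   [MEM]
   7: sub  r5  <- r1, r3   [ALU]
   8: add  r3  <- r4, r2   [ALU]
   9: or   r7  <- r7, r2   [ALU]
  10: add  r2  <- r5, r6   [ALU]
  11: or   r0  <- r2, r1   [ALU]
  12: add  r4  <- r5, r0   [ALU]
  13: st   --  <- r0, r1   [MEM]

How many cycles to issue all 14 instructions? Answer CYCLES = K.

[0] i0  sll.ALU  -- WAW r1
[1] i1  ld.MEM  -- no-port MEM/MEM
[2] i2+i3  st.MEM/sub.ALU  -- 2-wide
[3] i4  sll.ALU  -- RAW+WAW r2
[4] i5  and.ALU  -- RAW r2
[5] i6+i7  st.MEM/sub.ALU  -- 2-wide
[6] i8+i9  add.ALU/or.ALU  -- 2-wide
[7] i10  add.ALU  -- RAW r2
[8] i11  or.ALU  -- RAW r0
[9] i12+i13  add.ALU/st.MEM  -- 2-wide

CYCLES = 10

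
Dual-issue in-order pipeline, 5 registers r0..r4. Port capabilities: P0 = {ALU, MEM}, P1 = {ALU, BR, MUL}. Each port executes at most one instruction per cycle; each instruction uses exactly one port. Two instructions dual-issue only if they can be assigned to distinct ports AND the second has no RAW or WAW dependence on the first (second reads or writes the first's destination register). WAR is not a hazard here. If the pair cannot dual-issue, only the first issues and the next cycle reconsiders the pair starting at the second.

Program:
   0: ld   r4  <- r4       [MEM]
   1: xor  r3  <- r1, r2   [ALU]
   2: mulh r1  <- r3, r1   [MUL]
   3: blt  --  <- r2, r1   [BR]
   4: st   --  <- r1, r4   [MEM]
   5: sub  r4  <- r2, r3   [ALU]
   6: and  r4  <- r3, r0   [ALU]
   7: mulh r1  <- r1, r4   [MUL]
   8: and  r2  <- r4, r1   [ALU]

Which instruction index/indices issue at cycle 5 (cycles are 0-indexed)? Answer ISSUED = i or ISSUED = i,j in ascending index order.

t=0 i0+i1:ld.MEM/xor.ALU ; pair
t=1 i2:mulh.MUL ; no-port MUL/BR
t=2 i3+i4:blt.BR/st.MEM ; pair
t=3 i5:sub.ALU ; WAW r4
t=4 i6:and.ALU ; RAW r4
t=5 i7:mulh.MUL ; RAW r1
t=6 i8:and.ALU ; tail

ISSUED = 7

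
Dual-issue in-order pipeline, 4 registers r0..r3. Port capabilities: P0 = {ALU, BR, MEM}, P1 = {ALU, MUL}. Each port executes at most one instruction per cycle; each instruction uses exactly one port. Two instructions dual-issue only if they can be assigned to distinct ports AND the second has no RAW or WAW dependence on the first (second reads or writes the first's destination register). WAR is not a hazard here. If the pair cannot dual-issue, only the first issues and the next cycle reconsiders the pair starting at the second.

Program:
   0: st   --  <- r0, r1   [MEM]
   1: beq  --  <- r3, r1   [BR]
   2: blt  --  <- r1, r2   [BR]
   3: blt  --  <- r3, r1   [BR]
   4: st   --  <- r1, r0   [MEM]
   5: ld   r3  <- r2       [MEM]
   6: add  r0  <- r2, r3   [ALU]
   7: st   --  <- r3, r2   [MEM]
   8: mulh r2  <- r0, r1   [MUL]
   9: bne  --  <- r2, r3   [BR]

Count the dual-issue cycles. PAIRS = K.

[0] i0  st  -- no-port MEM/BR
[1] i1  beq  -- no-port BR/BR
[2] i2  blt  -- no-port BR/BR
[3] i3  blt  -- no-port BR/MEM
[4] i4  st  -- no-port MEM/MEM
[5] i5  ld  -- RAW r3
[6] i6+i7  add/st  -- 2-wide
[7] i8  mulh  -- RAW r2
[8] i9  bne  -- tail

PAIRS = 1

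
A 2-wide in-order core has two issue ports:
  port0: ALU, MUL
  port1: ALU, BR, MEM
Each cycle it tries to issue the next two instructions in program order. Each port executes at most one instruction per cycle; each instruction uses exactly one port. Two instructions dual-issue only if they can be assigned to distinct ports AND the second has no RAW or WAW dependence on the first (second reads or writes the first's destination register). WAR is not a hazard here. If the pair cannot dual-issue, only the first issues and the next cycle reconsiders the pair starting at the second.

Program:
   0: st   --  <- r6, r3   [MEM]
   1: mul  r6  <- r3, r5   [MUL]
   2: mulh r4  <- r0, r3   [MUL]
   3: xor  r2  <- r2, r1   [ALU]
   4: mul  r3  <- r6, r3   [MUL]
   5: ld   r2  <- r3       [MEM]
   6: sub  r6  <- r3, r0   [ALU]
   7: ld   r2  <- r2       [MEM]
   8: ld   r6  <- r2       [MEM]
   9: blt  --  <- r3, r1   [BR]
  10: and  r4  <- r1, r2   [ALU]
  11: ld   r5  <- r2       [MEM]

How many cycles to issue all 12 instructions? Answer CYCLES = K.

CYCLES = 8

[0] i0/i1  st mul  -- pair
[1] i2/i3  mulh xor  -- pair
[2] i4  mul  -- RAW r3
[3] i5/i6  ld sub  -- pair
[4] i7  ld  -- no-port MEM/MEM
[5] i8  ld  -- no-port MEM/BR
[6] i9/i10  blt and  -- pair
[7] i11  ld  -- tail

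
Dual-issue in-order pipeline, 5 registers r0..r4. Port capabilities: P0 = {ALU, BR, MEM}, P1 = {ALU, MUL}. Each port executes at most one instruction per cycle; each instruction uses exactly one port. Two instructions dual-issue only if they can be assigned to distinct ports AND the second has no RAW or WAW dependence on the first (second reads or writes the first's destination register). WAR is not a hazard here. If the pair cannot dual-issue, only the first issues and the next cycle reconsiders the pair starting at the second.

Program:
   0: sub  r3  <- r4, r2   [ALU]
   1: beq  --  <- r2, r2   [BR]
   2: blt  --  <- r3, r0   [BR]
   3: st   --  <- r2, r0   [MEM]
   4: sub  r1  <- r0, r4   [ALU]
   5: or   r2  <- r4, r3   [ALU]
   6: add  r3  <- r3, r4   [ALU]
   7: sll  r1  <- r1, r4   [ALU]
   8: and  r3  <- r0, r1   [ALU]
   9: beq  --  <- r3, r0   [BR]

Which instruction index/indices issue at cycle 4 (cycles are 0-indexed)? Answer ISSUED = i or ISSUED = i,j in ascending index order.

  cy0 -> i0,i1 (sub beq) 2-wide
  cy1 -> i2 (blt) no-port BR/MEM
  cy2 -> i3,i4 (st sub) 2-wide
  cy3 -> i5,i6 (or add) 2-wide
  cy4 -> i7 (sll) RAW r1
  cy5 -> i8 (and) RAW r3
  cy6 -> i9 (beq) tail

ISSUED = 7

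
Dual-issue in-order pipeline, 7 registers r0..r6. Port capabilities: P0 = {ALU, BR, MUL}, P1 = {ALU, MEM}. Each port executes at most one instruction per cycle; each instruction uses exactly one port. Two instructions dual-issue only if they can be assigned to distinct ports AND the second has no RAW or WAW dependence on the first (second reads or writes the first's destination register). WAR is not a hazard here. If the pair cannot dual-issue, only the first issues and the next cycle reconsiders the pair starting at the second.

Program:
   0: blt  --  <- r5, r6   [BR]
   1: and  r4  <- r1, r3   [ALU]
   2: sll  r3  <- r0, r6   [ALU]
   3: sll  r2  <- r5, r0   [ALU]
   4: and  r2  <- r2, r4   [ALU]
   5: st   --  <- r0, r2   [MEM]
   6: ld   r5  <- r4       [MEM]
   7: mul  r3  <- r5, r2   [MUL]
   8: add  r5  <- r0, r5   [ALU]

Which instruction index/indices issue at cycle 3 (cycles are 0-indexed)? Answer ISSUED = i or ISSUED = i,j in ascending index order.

ISSUED = 5

#0 head=0: blt.BR and.ALU i0,i1 2-wide
#1 head=2: sll.ALU sll.ALU i2,i3 2-wide
#2 head=4: and.ALU i4 RAW r2
#3 head=5: st.MEM i5 no-port MEM/MEM
#4 head=6: ld.MEM i6 RAW r5
#5 head=7: mul.MUL add.ALU i7,i8 2-wide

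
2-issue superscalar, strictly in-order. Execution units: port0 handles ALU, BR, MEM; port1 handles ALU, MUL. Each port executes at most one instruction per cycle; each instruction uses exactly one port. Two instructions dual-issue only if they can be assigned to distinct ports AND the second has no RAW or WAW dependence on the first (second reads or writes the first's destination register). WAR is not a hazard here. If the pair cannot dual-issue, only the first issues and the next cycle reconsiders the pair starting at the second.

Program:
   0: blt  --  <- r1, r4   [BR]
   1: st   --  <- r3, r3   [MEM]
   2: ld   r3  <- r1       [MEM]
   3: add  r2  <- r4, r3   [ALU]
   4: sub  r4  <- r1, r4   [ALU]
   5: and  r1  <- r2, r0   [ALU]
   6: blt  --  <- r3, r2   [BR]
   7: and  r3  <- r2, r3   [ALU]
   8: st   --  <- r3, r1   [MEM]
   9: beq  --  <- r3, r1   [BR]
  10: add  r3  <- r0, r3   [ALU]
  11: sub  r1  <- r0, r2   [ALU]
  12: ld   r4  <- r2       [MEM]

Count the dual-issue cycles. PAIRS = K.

PAIRS = 4

[0] i0  blt.BR  -- no-port BR/MEM
[1] i1  st.MEM  -- no-port MEM/MEM
[2] i2  ld.MEM  -- RAW r3
[3] i3/i4  add.ALU;sub.ALU  -- dual
[4] i5/i6  and.ALU;blt.BR  -- dual
[5] i7  and.ALU  -- RAW r3
[6] i8  st.MEM  -- no-port MEM/BR
[7] i9/i10  beq.BR;add.ALU  -- dual
[8] i11/i12  sub.ALU;ld.MEM  -- dual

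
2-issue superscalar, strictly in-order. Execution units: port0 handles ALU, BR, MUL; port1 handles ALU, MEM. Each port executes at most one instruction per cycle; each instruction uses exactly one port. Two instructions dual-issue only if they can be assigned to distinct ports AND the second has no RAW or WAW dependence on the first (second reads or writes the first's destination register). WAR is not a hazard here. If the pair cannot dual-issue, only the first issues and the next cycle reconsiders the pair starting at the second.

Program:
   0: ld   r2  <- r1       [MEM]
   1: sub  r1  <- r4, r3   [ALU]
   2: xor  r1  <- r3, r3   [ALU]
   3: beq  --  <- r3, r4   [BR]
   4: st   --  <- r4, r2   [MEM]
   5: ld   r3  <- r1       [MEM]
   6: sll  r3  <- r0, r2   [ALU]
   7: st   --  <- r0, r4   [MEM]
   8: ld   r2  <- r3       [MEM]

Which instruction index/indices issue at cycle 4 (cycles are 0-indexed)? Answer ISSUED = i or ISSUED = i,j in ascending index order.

  cy0 -> i0,i1 (ld.MEM/sub.ALU) pair
  cy1 -> i2,i3 (xor.ALU/beq.BR) pair
  cy2 -> i4 (st.MEM) no-port MEM/MEM
  cy3 -> i5 (ld.MEM) WAW r3
  cy4 -> i6,i7 (sll.ALU/st.MEM) pair
  cy5 -> i8 (ld.MEM) tail

ISSUED = 6,7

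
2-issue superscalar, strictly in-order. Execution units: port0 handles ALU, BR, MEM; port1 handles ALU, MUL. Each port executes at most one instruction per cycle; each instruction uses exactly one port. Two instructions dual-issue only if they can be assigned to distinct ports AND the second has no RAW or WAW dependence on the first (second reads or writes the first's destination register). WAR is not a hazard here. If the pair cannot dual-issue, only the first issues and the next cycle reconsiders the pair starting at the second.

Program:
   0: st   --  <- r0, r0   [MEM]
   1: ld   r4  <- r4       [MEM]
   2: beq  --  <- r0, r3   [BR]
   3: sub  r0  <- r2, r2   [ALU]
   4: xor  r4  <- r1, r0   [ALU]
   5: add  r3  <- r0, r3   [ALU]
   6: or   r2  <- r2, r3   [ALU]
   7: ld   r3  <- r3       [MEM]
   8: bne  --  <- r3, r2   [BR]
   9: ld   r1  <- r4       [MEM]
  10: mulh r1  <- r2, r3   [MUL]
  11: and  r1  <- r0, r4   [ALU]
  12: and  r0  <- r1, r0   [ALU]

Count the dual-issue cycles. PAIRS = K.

c0: i0 st.MEM  no-port MEM/MEM
c1: i1 ld.MEM  no-port MEM/BR
c2: i2&i3 beq.BR sub.ALU  dual
c3: i4&i5 xor.ALU add.ALU  dual
c4: i6&i7 or.ALU ld.MEM  dual
c5: i8 bne.BR  no-port BR/MEM
c6: i9 ld.MEM  WAW r1
c7: i10 mulh.MUL  WAW r1
c8: i11 and.ALU  RAW r1
c9: i12 and.ALU  tail

PAIRS = 3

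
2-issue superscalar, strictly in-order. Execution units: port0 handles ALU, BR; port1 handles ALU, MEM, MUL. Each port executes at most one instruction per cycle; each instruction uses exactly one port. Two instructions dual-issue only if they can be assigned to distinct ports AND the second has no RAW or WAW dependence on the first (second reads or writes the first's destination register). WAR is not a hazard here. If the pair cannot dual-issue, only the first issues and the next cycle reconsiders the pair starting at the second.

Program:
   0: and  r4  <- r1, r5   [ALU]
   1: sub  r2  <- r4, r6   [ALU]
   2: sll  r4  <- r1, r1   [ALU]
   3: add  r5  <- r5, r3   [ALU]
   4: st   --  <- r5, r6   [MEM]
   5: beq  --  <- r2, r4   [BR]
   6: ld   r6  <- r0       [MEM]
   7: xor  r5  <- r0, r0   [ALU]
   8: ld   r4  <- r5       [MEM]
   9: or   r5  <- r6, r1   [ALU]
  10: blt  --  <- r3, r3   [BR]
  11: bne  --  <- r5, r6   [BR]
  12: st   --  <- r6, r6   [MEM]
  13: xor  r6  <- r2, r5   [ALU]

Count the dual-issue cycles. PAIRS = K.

PAIRS = 5

t=0 i0:and ; RAW r4
t=1 i1+i2:sub sll ; pair
t=2 i3:add ; RAW r5
t=3 i4+i5:st beq ; pair
t=4 i6+i7:ld xor ; pair
t=5 i8+i9:ld or ; pair
t=6 i10:blt ; no-port BR/BR
t=7 i11+i12:bne st ; pair
t=8 i13:xor ; tail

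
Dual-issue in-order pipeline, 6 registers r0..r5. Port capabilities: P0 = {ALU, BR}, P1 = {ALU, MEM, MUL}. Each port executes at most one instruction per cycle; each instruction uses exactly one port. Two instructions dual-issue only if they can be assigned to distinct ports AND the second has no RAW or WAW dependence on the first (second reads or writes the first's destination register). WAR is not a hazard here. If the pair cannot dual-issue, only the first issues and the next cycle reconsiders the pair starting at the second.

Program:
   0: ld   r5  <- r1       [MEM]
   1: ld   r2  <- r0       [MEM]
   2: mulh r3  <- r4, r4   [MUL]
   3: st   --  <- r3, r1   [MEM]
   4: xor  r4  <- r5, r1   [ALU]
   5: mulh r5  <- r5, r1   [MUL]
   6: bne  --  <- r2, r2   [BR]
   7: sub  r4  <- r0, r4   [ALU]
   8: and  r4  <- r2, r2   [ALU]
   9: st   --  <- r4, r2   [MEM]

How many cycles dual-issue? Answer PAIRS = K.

PAIRS = 2

t=0 i0:ld ; no-port MEM/MEM
t=1 i1:ld ; no-port MEM/MUL
t=2 i2:mulh ; no-port MUL/MEM
t=3 i3+i4:st+xor ; 2-wide
t=4 i5+i6:mulh+bne ; 2-wide
t=5 i7:sub ; WAW r4
t=6 i8:and ; RAW r4
t=7 i9:st ; tail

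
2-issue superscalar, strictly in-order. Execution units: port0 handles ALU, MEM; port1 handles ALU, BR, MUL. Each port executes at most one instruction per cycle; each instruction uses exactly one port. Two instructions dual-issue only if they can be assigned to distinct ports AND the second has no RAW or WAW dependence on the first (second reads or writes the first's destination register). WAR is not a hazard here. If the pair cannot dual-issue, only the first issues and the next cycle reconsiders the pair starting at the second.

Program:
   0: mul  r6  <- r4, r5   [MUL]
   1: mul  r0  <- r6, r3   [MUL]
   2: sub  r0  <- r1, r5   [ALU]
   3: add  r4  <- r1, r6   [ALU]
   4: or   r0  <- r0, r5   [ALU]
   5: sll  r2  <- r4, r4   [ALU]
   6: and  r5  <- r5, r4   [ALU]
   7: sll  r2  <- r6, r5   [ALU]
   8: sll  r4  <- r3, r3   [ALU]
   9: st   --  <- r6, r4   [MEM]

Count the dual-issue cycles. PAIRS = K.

PAIRS = 3

c0: i0 mul  no-port MUL/MUL
c1: i1 mul  WAW r0
c2: i2,i3 sub/add  2-wide
c3: i4,i5 or/sll  2-wide
c4: i6 and  RAW r5
c5: i7,i8 sll/sll  2-wide
c6: i9 st  tail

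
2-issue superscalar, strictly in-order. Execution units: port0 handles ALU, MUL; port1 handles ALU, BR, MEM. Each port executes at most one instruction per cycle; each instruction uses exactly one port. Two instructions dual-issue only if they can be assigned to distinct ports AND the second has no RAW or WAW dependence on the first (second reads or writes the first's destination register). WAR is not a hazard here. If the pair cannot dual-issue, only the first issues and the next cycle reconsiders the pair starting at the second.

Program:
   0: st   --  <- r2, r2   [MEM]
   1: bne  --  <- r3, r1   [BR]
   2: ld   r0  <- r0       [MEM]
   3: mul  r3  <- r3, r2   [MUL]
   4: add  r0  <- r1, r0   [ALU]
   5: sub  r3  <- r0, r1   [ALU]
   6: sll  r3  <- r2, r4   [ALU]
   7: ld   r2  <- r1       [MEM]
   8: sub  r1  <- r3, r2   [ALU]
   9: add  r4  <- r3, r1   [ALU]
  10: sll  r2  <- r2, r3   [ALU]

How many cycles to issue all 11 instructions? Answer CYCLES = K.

CYCLES = 8

#0 head=0: st.MEM i0 no-port MEM/BR
#1 head=1: bne.BR i1 no-port BR/MEM
#2 head=2: ld.MEM/mul.MUL i2/i3 dual
#3 head=4: add.ALU i4 RAW r0
#4 head=5: sub.ALU i5 WAW r3
#5 head=6: sll.ALU/ld.MEM i6/i7 dual
#6 head=8: sub.ALU i8 RAW r1
#7 head=9: add.ALU/sll.ALU i9/i10 dual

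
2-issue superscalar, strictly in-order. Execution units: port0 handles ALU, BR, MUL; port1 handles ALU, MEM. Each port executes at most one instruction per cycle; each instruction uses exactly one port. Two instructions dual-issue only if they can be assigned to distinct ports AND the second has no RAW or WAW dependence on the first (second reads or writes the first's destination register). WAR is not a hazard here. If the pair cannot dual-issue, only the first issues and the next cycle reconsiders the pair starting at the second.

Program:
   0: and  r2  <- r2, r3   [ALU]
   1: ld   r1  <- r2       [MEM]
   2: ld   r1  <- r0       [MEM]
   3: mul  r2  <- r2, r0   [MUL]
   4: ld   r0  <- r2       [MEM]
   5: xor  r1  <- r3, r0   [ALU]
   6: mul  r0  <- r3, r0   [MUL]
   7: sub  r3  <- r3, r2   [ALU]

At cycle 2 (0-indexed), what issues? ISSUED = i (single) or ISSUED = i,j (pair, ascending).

[0] i0  and  -- RAW r2
[1] i1  ld  -- no-port MEM/MEM
[2] i2,i3  ld/mul  -- 2-wide
[3] i4  ld  -- RAW r0
[4] i5,i6  xor/mul  -- 2-wide
[5] i7  sub  -- tail

ISSUED = 2,3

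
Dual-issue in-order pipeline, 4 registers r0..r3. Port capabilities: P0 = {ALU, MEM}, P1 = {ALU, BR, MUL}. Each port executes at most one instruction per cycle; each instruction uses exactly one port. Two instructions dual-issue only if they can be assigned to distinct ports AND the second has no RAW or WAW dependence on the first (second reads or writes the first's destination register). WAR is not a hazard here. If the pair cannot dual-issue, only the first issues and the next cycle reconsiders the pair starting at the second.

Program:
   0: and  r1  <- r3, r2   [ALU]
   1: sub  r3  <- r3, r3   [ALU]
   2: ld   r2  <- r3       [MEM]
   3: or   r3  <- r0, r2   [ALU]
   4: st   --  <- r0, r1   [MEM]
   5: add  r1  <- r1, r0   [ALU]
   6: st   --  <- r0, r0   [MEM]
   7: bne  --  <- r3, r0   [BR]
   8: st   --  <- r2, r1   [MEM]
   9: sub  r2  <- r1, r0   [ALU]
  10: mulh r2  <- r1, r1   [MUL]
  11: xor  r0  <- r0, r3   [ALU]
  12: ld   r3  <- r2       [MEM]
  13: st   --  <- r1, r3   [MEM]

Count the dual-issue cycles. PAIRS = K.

#0 head=0: and+sub i0/i1 pair
#1 head=2: ld i2 RAW r2
#2 head=3: or+st i3/i4 pair
#3 head=5: add+st i5/i6 pair
#4 head=7: bne+st i7/i8 pair
#5 head=9: sub i9 WAW r2
#6 head=10: mulh+xor i10/i11 pair
#7 head=12: ld i12 no-port MEM/MEM
#8 head=13: st i13 tail

PAIRS = 5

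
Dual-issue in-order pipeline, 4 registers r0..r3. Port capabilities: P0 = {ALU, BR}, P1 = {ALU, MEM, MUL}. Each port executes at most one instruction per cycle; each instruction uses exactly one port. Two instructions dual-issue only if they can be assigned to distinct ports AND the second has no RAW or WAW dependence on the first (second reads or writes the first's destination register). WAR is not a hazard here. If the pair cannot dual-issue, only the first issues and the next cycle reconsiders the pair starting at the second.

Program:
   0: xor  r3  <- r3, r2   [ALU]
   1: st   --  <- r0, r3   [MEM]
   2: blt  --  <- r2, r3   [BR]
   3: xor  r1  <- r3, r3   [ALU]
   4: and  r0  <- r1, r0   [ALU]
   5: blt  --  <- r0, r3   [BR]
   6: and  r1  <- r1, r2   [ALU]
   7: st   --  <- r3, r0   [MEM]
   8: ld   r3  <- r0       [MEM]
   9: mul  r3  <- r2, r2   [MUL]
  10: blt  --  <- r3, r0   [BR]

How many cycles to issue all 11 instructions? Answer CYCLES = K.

c0: i0 xor.ALU  RAW r3
c1: i1,i2 st.MEM;blt.BR  pair
c2: i3 xor.ALU  RAW r1
c3: i4 and.ALU  RAW r0
c4: i5,i6 blt.BR;and.ALU  pair
c5: i7 st.MEM  no-port MEM/MEM
c6: i8 ld.MEM  no-port MEM/MUL
c7: i9 mul.MUL  RAW r3
c8: i10 blt.BR  tail

CYCLES = 9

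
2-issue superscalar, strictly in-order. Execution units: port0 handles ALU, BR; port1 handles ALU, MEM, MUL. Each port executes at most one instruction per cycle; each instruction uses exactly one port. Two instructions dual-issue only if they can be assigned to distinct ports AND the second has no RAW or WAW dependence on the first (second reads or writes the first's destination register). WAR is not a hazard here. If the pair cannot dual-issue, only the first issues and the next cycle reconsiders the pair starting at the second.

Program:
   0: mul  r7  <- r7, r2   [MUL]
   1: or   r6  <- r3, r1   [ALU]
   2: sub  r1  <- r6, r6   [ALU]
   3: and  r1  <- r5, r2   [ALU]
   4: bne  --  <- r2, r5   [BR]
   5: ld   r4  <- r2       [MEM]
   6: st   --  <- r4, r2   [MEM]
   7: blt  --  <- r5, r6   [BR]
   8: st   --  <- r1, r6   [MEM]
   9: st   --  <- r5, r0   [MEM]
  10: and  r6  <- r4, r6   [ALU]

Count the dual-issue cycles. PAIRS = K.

t=0 i0+i1:mul.MUL/or.ALU ; pair
t=1 i2:sub.ALU ; WAW r1
t=2 i3+i4:and.ALU/bne.BR ; pair
t=3 i5:ld.MEM ; no-port MEM/MEM
t=4 i6+i7:st.MEM/blt.BR ; pair
t=5 i8:st.MEM ; no-port MEM/MEM
t=6 i9+i10:st.MEM/and.ALU ; pair

PAIRS = 4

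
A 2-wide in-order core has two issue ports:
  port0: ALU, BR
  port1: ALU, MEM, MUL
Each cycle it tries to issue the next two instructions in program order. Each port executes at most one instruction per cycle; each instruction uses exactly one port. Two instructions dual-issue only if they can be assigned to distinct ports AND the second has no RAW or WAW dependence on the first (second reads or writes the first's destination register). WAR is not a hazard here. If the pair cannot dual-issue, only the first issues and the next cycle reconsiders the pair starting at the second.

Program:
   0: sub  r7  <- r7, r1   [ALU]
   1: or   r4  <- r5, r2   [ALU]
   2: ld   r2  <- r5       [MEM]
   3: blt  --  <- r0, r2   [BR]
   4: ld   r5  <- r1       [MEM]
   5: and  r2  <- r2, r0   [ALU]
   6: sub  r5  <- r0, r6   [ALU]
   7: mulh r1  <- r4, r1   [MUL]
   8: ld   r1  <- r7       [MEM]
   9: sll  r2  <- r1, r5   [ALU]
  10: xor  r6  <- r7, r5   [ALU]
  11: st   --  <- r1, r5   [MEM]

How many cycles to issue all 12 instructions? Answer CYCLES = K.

CYCLES = 8

[0] i0+i1  sub/or  -- pair
[1] i2  ld  -- RAW r2
[2] i3+i4  blt/ld  -- pair
[3] i5+i6  and/sub  -- pair
[4] i7  mulh  -- no-port MUL/MEM
[5] i8  ld  -- RAW r1
[6] i9+i10  sll/xor  -- pair
[7] i11  st  -- tail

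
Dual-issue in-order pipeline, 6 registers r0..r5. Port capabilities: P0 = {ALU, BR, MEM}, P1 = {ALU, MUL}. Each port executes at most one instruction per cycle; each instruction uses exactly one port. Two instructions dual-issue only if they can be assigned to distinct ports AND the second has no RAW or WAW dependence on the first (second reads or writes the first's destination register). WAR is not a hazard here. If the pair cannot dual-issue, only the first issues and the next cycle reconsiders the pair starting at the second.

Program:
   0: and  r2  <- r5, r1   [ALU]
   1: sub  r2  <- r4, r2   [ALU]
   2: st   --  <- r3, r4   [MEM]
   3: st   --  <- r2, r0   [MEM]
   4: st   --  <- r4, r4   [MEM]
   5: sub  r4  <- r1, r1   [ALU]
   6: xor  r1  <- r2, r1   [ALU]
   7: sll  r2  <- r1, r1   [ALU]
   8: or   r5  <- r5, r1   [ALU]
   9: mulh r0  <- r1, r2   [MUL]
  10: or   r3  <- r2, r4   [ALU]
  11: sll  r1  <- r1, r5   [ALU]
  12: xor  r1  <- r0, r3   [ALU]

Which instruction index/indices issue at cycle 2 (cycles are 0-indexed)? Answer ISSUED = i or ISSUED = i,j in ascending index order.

ISSUED = 3

0. and @i0  | RAW+WAW r2
1. sub/st @i1,i2  | dual
2. st @i3  | no-port MEM/MEM
3. st/sub @i4,i5  | dual
4. xor @i6  | RAW r1
5. sll/or @i7,i8  | dual
6. mulh/or @i9,i10  | dual
7. sll @i11  | WAW r1
8. xor @i12  | tail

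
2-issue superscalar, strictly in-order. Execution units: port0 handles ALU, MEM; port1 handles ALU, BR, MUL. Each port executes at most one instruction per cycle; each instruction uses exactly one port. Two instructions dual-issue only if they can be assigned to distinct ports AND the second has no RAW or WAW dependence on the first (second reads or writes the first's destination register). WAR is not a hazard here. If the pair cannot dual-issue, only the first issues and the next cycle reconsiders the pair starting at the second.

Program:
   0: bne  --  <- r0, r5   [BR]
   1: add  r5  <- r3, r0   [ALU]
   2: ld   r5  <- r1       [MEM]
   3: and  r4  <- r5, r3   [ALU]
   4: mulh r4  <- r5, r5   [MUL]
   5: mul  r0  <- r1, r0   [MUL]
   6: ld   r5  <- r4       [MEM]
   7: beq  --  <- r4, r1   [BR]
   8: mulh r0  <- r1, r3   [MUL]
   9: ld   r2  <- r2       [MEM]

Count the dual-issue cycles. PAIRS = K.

PAIRS = 3

c0: i0&i1 bne+add  pair
c1: i2 ld  RAW r5
c2: i3 and  WAW r4
c3: i4 mulh  no-port MUL/MUL
c4: i5&i6 mul+ld  pair
c5: i7 beq  no-port BR/MUL
c6: i8&i9 mulh+ld  pair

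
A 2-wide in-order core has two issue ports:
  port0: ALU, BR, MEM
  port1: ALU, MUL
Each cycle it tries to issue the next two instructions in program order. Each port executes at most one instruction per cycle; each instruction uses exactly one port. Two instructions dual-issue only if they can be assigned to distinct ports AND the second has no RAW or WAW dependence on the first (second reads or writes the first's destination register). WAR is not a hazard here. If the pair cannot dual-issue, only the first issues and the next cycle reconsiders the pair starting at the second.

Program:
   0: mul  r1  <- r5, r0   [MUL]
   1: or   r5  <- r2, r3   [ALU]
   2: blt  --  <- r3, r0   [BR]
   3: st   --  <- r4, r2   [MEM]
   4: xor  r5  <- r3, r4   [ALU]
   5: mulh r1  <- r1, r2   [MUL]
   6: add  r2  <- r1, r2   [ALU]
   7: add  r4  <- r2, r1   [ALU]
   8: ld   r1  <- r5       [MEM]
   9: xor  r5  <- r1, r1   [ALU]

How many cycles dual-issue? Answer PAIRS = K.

0. mul;or @i0,i1  | dual
1. blt @i2  | no-port BR/MEM
2. st;xor @i3,i4  | dual
3. mulh @i5  | RAW r1
4. add @i6  | RAW r2
5. add;ld @i7,i8  | dual
6. xor @i9  | tail

PAIRS = 3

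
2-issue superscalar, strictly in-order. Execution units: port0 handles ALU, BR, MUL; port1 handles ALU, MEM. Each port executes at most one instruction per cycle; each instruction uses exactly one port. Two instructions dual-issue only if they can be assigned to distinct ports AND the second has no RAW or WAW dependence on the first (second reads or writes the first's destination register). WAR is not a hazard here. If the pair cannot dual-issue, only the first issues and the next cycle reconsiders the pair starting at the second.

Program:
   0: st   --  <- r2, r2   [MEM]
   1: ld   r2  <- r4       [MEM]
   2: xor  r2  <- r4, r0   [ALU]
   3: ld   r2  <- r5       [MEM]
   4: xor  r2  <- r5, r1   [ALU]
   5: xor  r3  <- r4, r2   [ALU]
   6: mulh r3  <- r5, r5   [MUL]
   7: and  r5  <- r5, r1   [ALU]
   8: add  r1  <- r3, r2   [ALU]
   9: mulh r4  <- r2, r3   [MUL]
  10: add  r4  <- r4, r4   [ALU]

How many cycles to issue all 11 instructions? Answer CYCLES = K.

  cy0 -> i0 (st.MEM) no-port MEM/MEM
  cy1 -> i1 (ld.MEM) WAW r2
  cy2 -> i2 (xor.ALU) WAW r2
  cy3 -> i3 (ld.MEM) WAW r2
  cy4 -> i4 (xor.ALU) RAW r2
  cy5 -> i5 (xor.ALU) WAW r3
  cy6 -> i6&i7 (mulh.MUL+and.ALU) pair
  cy7 -> i8&i9 (add.ALU+mulh.MUL) pair
  cy8 -> i10 (add.ALU) tail

CYCLES = 9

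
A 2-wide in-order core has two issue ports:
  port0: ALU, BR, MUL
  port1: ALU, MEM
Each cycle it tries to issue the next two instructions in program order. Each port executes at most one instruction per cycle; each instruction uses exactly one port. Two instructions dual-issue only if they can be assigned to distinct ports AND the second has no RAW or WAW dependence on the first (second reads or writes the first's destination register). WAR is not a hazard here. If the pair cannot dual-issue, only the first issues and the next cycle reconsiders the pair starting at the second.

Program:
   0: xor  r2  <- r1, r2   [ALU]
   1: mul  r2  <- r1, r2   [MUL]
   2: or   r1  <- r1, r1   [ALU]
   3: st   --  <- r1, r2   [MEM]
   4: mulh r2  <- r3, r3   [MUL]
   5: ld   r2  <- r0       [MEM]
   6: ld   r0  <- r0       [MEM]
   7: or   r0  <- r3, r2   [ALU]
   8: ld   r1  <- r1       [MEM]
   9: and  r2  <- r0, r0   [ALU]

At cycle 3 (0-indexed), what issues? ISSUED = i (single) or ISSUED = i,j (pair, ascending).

ISSUED = 5

t=0 i0:xor.ALU ; RAW+WAW r2
t=1 i1&i2:mul.MUL or.ALU ; 2-wide
t=2 i3&i4:st.MEM mulh.MUL ; 2-wide
t=3 i5:ld.MEM ; no-port MEM/MEM
t=4 i6:ld.MEM ; WAW r0
t=5 i7&i8:or.ALU ld.MEM ; 2-wide
t=6 i9:and.ALU ; tail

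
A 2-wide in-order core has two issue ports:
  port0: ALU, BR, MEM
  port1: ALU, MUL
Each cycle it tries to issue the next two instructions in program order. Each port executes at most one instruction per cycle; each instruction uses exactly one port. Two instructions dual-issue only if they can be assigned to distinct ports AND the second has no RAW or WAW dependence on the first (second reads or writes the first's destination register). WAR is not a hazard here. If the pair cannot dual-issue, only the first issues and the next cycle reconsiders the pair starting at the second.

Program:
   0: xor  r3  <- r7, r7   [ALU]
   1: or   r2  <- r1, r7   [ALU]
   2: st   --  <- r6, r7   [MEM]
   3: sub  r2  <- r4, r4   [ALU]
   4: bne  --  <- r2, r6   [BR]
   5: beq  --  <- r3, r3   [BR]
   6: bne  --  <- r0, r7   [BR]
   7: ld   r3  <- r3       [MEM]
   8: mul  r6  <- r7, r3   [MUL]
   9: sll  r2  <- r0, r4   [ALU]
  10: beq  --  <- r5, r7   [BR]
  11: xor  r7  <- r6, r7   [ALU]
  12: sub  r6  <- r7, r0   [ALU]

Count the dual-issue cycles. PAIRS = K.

PAIRS = 4

#0 head=0: xor.ALU;or.ALU i0,i1 dual
#1 head=2: st.MEM;sub.ALU i2,i3 dual
#2 head=4: bne.BR i4 no-port BR/BR
#3 head=5: beq.BR i5 no-port BR/BR
#4 head=6: bne.BR i6 no-port BR/MEM
#5 head=7: ld.MEM i7 RAW r3
#6 head=8: mul.MUL;sll.ALU i8,i9 dual
#7 head=10: beq.BR;xor.ALU i10,i11 dual
#8 head=12: sub.ALU i12 tail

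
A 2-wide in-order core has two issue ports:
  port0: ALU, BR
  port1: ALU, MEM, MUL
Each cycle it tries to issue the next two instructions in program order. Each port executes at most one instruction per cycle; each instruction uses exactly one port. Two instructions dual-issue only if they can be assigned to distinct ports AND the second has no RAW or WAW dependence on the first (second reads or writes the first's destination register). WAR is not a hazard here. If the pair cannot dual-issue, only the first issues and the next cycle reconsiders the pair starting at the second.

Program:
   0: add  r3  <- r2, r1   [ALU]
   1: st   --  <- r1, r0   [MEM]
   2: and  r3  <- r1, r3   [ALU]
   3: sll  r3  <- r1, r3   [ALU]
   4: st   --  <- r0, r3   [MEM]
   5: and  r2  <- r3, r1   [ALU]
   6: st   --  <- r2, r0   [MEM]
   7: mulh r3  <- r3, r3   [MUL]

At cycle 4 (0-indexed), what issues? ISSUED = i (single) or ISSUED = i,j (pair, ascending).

ISSUED = 6

c0: i0,i1 add/st  2-wide
c1: i2 and  RAW+WAW r3
c2: i3 sll  RAW r3
c3: i4,i5 st/and  2-wide
c4: i6 st  no-port MEM/MUL
c5: i7 mulh  tail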